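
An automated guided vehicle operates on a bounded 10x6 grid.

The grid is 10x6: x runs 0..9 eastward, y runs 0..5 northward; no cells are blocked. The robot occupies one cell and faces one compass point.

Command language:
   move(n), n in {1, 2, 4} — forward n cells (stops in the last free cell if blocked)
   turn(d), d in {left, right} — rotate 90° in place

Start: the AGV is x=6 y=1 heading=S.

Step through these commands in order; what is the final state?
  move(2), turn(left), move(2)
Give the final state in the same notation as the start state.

x=8 y=0 heading=E

begin: x=6 y=1 heading=S
step 1 (move(2)): x=6 y=0 heading=S
step 2 (turn(left)): x=6 y=0 heading=E
step 3 (move(2)): x=8 y=0 heading=E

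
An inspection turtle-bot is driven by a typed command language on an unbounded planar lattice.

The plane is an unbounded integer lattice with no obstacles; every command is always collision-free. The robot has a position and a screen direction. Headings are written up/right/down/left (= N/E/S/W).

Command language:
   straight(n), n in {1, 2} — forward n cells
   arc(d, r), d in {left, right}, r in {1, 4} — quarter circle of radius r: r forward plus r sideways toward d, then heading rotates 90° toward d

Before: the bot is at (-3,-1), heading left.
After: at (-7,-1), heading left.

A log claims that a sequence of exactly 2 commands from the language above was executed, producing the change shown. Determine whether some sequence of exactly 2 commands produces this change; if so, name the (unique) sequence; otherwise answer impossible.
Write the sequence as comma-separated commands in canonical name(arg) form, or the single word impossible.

key: still facing W at the end — nothing in the sequence rotates
t0: at (-3,-1), heading left
step 1 (straight(2)): at (-5,-1), heading left
step 2 (straight(2)): at (-7,-1), heading left
uniquely the one of 36 2-step routes that fits.

straight(2), straight(2)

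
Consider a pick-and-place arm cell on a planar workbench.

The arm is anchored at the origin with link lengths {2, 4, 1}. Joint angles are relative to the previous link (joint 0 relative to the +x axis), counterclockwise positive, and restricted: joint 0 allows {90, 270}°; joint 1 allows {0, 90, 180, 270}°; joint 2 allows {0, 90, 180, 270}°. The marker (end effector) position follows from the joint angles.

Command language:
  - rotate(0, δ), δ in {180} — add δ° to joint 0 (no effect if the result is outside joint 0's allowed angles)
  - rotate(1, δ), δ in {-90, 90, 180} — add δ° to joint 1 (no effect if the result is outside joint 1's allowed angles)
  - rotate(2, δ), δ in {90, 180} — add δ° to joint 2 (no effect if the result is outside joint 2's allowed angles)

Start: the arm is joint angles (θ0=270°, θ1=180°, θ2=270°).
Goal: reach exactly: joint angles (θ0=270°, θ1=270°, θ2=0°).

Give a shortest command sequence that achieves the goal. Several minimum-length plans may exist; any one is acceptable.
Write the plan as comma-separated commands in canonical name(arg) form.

rotate(2, 90), rotate(1, 90)

from: joint angles (θ0=270°, θ1=180°, θ2=270°)
t=1 rotate(2, 90) ⇒ joint angles (θ0=270°, θ1=180°, θ2=0°)
t=2 rotate(1, 90) ⇒ joint angles (θ0=270°, θ1=270°, θ2=0°)
minimal: 2 command(s), checked below 2.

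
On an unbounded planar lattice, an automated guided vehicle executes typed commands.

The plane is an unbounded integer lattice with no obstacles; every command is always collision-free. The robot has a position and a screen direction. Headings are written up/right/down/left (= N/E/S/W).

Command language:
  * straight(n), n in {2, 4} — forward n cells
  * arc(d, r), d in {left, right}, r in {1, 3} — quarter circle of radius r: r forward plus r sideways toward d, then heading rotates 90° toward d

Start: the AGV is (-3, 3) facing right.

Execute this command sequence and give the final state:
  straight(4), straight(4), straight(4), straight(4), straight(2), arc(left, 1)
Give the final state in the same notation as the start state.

(16, 4) facing up

from: (-3, 3) facing right
[1] after straight(4): (1, 3) facing right
[2] after straight(4): (5, 3) facing right
[3] after straight(4): (9, 3) facing right
[4] after straight(4): (13, 3) facing right
[5] after straight(2): (15, 3) facing right
[6] after arc(left, 1): (16, 4) facing up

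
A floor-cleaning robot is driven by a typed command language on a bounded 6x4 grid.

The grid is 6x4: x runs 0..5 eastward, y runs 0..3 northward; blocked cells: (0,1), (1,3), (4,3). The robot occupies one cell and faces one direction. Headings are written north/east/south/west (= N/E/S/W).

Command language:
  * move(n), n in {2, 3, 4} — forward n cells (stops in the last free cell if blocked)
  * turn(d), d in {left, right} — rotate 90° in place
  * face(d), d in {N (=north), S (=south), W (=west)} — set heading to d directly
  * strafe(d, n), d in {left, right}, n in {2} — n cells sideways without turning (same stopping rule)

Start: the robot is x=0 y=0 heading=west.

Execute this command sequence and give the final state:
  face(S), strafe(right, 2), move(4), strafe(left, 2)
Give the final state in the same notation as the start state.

x=2 y=0 heading=south

t0: x=0 y=0 heading=west
step 1 (face(S)): x=0 y=0 heading=south
step 2 (strafe(right, 2)): x=0 y=0 heading=south
step 3 (move(4)): x=0 y=0 heading=south
step 4 (strafe(left, 2)): x=2 y=0 heading=south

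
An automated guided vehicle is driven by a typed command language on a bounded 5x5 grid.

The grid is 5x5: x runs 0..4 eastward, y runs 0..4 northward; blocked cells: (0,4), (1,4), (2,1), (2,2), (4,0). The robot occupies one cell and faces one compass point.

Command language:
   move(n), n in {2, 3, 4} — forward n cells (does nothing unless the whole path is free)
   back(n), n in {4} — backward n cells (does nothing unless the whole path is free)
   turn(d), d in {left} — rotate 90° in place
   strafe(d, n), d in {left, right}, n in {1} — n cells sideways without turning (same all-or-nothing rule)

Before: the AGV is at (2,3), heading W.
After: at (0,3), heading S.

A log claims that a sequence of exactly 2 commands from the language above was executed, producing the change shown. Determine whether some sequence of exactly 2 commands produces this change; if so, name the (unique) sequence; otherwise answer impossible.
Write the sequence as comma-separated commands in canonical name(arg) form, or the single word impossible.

move(2), turn(left)

key: cell and facing (now S) both changed — the 2 commands mix motion and turning
start: at (2,3), heading W
t=1 move(2) ⇒ at (0,3), heading W
t=2 turn(left) ⇒ at (0,3), heading S
uniquely the one of 49 2-step routes that fits.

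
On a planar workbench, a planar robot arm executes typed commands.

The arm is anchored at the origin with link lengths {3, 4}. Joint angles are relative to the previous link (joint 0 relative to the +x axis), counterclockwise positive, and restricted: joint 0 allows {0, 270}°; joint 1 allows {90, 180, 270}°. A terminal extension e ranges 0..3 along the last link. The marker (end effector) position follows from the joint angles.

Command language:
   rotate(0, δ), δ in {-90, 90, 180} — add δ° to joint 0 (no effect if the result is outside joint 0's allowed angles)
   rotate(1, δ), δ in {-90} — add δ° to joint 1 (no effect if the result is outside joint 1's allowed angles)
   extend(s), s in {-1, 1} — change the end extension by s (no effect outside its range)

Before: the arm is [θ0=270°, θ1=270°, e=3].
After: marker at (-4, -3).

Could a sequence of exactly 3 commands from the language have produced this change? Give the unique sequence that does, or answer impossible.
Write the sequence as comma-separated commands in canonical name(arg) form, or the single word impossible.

start: [θ0=270°, θ1=270°, e=3]
1. extend(-1) → [θ0=270°, θ1=270°, e=2]
2. extend(-1) → [θ0=270°, θ1=270°, e=1]
3. extend(-1) → [θ0=270°, θ1=270°, e=0]
all 216 alternatives checked — unique.

extend(-1), extend(-1), extend(-1)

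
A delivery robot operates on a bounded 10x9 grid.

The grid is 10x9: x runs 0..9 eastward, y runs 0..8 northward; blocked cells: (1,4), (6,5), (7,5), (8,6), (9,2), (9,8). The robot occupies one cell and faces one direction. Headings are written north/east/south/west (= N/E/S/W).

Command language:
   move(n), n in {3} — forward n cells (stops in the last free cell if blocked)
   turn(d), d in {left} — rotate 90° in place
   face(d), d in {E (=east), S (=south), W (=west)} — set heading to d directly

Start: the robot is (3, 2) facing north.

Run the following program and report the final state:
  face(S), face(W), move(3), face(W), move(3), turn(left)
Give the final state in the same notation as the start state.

t0: (3, 2) facing north
1. face(S) → (3, 2) facing south
2. face(W) → (3, 2) facing west
3. move(3) → (0, 2) facing west
4. face(W) → (0, 2) facing west
5. move(3) → (0, 2) facing west
6. turn(left) → (0, 2) facing south

(0, 2) facing south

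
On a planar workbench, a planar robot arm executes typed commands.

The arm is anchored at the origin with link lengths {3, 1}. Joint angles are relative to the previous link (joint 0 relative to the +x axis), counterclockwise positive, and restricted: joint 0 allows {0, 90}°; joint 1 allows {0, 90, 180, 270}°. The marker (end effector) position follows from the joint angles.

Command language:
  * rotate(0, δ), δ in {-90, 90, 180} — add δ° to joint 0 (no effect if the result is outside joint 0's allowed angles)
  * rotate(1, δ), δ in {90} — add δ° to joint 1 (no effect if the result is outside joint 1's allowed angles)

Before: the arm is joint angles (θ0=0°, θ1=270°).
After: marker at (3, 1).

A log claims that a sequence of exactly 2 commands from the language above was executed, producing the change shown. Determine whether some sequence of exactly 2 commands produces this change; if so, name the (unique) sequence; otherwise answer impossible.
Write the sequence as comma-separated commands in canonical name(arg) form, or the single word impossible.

rotate(1, 90), rotate(1, 90)

initial: joint angles (θ0=0°, θ1=270°)
[1] after rotate(1, 90): joint angles (θ0=0°, θ1=0°)
[2] after rotate(1, 90): joint angles (θ0=0°, θ1=90°)
no other 2-command option fits: unique.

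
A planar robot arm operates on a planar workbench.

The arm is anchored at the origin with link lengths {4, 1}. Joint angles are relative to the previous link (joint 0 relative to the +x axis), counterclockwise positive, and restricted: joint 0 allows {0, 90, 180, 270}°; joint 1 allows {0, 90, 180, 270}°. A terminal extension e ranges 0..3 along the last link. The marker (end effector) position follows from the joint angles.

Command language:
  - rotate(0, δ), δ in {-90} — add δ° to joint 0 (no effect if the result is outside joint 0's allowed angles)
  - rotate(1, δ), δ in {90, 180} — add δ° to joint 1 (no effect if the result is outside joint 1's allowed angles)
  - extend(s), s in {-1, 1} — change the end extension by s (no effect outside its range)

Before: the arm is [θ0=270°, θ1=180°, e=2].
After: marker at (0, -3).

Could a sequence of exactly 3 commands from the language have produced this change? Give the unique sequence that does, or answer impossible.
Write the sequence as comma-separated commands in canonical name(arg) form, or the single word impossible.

extend(-1), extend(-1), extend(-1)

initial: [θ0=270°, θ1=180°, e=2]
step 1 (extend(-1)): [θ0=270°, θ1=180°, e=1]
step 2 (extend(-1)): [θ0=270°, θ1=180°, e=0]
step 3 (extend(-1)): [θ0=270°, θ1=180°, e=0]
no other 3-command option fits: unique.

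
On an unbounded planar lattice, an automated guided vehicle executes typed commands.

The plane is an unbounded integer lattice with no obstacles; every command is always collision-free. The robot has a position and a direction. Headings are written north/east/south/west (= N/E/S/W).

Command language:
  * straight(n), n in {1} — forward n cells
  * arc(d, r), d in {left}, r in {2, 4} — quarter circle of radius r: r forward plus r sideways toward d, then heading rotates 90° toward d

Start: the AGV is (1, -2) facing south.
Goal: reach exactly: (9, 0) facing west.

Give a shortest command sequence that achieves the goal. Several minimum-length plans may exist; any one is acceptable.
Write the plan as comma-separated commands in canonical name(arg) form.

arc(left, 4), straight(1), straight(1), arc(left, 4), arc(left, 2)

begin: (1, -2) facing south
1. arc(left, 4) → (5, -6) facing east
2. straight(1) → (6, -6) facing east
3. straight(1) → (7, -6) facing east
4. arc(left, 4) → (11, -2) facing north
5. arc(left, 2) → (9, 0) facing west
nothing shorter than 5 reaches the goal.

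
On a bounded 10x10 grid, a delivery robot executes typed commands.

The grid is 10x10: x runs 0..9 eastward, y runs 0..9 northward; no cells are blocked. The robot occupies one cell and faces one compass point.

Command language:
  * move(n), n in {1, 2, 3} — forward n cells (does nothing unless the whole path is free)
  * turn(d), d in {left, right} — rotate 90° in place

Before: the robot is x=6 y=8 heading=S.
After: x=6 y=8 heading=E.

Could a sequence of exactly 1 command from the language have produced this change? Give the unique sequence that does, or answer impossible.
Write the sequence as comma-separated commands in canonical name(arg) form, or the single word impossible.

key: (6,8) unchanged — the single command moves nothing
t0: x=6 y=8 heading=S
step 1 (turn(left)): x=6 y=8 heading=E
no rival 1-sequence matches.

turn(left)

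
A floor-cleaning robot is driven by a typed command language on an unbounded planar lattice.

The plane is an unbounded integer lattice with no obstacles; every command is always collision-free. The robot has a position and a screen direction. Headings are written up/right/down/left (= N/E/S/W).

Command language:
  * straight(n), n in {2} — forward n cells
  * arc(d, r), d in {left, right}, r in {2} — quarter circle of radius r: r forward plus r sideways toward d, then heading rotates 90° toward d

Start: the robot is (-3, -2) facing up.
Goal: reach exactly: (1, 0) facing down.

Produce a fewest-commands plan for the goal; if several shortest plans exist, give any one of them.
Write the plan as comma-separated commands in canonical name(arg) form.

straight(2), arc(right, 2), arc(right, 2)

t0: (-3, -2) facing up
step 1 (straight(2)): (-3, 0) facing up
step 2 (arc(right, 2)): (-1, 2) facing right
step 3 (arc(right, 2)): (1, 0) facing down
no 2-step plan works, so 3 is optimal.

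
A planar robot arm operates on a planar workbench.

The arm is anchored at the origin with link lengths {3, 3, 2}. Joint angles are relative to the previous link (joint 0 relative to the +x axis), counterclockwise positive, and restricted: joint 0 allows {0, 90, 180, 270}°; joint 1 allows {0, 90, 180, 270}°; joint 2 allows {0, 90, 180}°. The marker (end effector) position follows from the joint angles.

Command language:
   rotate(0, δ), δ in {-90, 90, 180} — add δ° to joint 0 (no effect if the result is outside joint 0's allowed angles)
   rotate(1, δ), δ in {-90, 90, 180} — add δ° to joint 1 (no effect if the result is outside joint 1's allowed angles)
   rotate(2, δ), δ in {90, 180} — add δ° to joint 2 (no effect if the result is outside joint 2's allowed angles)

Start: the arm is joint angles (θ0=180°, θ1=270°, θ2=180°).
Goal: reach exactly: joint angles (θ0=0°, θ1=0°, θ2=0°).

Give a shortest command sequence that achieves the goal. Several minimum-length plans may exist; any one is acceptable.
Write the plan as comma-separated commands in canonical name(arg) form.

rotate(2, 180), rotate(0, 180), rotate(1, 90)

from: joint angles (θ0=180°, θ1=270°, θ2=180°)
step 1 (rotate(2, 180)): joint angles (θ0=180°, θ1=270°, θ2=0°)
step 2 (rotate(0, 180)): joint angles (θ0=0°, θ1=270°, θ2=0°)
step 3 (rotate(1, 90)): joint angles (θ0=0°, θ1=0°, θ2=0°)
no 2-step plan works, so 3 is optimal.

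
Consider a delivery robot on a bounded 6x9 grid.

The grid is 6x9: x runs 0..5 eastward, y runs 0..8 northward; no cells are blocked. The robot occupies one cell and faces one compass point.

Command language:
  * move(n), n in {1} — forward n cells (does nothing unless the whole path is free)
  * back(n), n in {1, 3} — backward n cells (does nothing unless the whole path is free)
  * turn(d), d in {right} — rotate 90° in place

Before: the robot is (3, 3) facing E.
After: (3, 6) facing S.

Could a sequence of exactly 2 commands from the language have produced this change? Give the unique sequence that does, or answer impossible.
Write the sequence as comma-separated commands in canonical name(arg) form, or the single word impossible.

turn(right), back(3)

key: position moved to (3,6) AND the heading swung to S — translation plus rotation needed
from: (3, 3) facing E
step 1 (turn(right)): (3, 3) facing S
step 2 (back(3)): (3, 6) facing S
uniquely the one of 16 2-step routes that fits.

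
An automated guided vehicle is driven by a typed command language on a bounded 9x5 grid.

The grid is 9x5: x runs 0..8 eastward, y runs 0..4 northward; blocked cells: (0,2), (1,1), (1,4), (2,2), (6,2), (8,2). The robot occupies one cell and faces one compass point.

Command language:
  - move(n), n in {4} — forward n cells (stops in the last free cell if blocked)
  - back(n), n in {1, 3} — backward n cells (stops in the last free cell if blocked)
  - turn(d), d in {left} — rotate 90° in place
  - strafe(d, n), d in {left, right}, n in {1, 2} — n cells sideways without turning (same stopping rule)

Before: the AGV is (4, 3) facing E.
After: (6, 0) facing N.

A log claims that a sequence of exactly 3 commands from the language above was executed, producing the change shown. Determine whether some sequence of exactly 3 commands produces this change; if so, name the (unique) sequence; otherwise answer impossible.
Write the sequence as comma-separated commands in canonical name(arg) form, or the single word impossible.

key: cell and facing (now N) both changed — the 3 commands mix motion and turning
initial: (4, 3) facing E
[1] after turn(left): (4, 3) facing N
[2] after back(3): (4, 0) facing N
[3] after strafe(right, 2): (6, 0) facing N
all 512 alternatives checked — unique.

turn(left), back(3), strafe(right, 2)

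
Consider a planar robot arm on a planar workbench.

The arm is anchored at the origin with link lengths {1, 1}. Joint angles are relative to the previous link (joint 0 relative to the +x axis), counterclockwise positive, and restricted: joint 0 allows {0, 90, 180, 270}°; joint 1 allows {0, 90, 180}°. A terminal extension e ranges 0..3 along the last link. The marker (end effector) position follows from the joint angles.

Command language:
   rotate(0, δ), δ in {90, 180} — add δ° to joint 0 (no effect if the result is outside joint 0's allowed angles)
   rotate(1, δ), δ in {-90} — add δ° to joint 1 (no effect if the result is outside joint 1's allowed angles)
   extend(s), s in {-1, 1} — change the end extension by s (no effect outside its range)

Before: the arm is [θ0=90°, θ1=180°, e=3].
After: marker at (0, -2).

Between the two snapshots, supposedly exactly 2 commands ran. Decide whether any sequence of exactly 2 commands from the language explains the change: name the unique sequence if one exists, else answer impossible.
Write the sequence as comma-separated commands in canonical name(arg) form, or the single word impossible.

extend(1), extend(-1)

key: running extend(-1) before extend(1) would end elsewhere — order is forced
start: [θ0=90°, θ1=180°, e=3]
t=1 extend(1) ⇒ [θ0=90°, θ1=180°, e=3]
t=2 extend(-1) ⇒ [θ0=90°, θ1=180°, e=2]
no other 2-command option fits: unique.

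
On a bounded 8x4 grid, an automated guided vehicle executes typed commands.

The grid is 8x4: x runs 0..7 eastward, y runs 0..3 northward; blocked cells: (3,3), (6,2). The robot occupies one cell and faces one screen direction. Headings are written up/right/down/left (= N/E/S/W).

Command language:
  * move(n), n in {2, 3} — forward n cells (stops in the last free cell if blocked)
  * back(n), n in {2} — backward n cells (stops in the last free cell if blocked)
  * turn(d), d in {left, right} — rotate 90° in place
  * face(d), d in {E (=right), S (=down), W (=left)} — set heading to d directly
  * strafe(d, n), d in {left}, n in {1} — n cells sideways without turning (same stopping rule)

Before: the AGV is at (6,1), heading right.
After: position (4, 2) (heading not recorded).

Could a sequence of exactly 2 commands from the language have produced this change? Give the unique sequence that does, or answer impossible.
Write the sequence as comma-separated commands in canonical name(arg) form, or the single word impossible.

back(2), strafe(left, 1)

key: running strafe(left, 1) before back(2) would end elsewhere — order is forced
begin: at (6,1), heading right
step 1 (back(2)): at (4,1), heading right
step 2 (strafe(left, 1)): at (4,2), heading right
no rival 2-sequence matches.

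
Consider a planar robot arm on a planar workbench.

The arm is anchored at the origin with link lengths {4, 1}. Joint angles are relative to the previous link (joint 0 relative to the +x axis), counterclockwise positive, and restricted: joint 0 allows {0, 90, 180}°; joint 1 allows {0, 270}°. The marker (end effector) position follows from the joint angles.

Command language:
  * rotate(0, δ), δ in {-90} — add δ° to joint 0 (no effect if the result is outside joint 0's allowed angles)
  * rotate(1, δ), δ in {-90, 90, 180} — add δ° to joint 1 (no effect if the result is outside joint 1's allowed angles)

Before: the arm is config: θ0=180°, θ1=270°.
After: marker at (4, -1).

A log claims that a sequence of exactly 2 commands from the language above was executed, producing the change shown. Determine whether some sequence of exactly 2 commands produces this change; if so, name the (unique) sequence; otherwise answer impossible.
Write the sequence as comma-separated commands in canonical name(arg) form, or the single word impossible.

initial: config: θ0=180°, θ1=270°
[1] after rotate(0, -90): config: θ0=90°, θ1=270°
[2] after rotate(0, -90): config: θ0=0°, θ1=270°
no other 2-command option fits: unique.

rotate(0, -90), rotate(0, -90)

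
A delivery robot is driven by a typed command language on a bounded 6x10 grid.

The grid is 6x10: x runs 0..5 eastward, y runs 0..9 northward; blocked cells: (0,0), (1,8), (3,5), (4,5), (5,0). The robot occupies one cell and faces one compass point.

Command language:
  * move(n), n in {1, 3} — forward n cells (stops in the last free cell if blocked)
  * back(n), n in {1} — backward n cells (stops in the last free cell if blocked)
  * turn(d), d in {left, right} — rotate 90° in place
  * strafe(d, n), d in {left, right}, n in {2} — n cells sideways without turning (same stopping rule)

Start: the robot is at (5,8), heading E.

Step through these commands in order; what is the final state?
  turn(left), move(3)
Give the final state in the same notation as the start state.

at (5,9), heading N

t0: at (5,8), heading E
step 1 (turn(left)): at (5,8), heading N
step 2 (move(3)): at (5,9), heading N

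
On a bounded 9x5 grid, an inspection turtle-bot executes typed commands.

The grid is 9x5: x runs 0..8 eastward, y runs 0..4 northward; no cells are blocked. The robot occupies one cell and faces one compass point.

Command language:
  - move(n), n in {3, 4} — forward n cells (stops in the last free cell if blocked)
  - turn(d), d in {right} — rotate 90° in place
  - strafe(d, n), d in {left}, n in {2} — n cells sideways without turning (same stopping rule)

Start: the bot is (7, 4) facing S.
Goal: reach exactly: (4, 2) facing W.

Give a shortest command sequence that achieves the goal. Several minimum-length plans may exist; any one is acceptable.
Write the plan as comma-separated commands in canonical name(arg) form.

start: (7, 4) facing S
step 1 (turn(right)): (7, 4) facing W
step 2 (strafe(left, 2)): (7, 2) facing W
step 3 (move(3)): (4, 2) facing W
no 2-step plan works, so 3 is optimal.

turn(right), strafe(left, 2), move(3)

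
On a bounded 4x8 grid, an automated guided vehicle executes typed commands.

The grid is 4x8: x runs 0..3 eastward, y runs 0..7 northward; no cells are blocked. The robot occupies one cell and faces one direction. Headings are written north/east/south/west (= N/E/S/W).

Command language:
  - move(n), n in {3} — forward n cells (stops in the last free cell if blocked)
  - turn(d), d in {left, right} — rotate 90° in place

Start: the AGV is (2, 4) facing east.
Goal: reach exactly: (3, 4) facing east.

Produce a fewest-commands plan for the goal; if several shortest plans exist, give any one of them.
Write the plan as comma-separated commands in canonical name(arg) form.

start: (2, 4) facing east
step 1 (move(3)): (3, 4) facing east
shorter routes all fall short; 1 is best.

move(3)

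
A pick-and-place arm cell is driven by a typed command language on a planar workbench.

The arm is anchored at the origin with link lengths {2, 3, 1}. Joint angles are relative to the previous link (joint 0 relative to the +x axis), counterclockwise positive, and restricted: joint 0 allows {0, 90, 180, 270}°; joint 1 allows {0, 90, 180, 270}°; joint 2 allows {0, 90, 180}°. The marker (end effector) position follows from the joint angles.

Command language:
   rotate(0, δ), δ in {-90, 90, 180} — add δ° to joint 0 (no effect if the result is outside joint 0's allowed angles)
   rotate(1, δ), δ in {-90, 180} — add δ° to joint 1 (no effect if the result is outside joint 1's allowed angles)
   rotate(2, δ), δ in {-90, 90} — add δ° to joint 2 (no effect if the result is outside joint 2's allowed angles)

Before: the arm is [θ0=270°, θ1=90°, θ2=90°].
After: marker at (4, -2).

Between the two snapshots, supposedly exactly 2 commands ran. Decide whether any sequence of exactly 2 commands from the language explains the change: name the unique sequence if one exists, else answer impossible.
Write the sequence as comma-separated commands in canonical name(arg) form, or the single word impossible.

rotate(2, -90), rotate(2, -90)

start: [θ0=270°, θ1=90°, θ2=90°]
[1] after rotate(2, -90): [θ0=270°, θ1=90°, θ2=0°]
[2] after rotate(2, -90): [θ0=270°, θ1=90°, θ2=0°]
uniquely the one of 49 2-step routes that fits.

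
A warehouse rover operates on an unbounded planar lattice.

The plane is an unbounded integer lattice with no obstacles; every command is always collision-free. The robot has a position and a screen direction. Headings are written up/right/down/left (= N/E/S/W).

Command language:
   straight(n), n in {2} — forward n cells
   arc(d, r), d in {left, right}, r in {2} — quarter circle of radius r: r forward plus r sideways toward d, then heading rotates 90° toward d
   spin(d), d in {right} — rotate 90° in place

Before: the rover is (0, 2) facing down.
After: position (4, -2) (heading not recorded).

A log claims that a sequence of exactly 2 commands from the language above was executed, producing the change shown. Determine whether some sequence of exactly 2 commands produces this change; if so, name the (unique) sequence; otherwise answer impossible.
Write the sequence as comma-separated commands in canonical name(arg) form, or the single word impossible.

arc(left, 2), arc(right, 2)

key: running arc(right, 2) before arc(left, 2) would end elsewhere — order is forced
initial: (0, 2) facing down
[1] after arc(left, 2): (2, 0) facing right
[2] after arc(right, 2): (4, -2) facing down
no other 2-command option fits: unique.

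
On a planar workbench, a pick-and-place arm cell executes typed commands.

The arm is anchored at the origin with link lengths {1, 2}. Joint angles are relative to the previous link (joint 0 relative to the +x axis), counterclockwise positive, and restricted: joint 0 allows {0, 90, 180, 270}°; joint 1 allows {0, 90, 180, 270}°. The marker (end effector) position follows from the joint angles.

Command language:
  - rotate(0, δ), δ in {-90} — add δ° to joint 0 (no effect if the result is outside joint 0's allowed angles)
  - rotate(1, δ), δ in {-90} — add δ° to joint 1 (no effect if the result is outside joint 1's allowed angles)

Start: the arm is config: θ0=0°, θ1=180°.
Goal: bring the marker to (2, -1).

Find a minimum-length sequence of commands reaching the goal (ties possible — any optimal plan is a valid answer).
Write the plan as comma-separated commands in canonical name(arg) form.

t0: config: θ0=0°, θ1=180°
1. rotate(0, -90) → config: θ0=270°, θ1=180°
2. rotate(1, -90) → config: θ0=270°, θ1=90°
nothing shorter than 2 reaches the goal.

rotate(0, -90), rotate(1, -90)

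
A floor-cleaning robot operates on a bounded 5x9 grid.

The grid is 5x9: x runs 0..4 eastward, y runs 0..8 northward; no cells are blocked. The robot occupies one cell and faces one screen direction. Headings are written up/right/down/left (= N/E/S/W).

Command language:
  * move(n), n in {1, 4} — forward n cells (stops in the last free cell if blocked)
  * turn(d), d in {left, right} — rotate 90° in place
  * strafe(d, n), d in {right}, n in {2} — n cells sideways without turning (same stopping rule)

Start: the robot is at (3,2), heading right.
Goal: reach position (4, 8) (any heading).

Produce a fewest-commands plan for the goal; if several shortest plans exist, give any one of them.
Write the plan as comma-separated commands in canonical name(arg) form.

turn(left), strafe(right, 2), move(4), move(4)

from: at (3,2), heading right
t=1 turn(left) ⇒ at (3,2), heading up
t=2 strafe(right, 2) ⇒ at (4,2), heading up
t=3 move(4) ⇒ at (4,6), heading up
t=4 move(4) ⇒ at (4,8), heading up
minimal: 4 command(s), checked below 4.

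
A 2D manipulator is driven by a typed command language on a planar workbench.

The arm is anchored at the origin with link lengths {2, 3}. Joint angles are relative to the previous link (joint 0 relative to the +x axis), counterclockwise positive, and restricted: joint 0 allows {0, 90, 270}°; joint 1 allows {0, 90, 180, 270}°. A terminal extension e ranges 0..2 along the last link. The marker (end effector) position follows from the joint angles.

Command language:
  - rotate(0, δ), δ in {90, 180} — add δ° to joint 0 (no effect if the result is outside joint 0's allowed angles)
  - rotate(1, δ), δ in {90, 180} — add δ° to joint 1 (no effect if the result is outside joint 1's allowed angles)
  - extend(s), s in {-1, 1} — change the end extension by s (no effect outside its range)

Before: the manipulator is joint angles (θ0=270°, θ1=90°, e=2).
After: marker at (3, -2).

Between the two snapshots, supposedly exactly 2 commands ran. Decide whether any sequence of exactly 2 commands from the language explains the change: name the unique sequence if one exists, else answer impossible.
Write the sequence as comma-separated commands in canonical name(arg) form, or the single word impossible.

begin: joint angles (θ0=270°, θ1=90°, e=2)
step 1 (extend(-1)): joint angles (θ0=270°, θ1=90°, e=1)
step 2 (extend(-1)): joint angles (θ0=270°, θ1=90°, e=0)
no rival 2-sequence matches.

extend(-1), extend(-1)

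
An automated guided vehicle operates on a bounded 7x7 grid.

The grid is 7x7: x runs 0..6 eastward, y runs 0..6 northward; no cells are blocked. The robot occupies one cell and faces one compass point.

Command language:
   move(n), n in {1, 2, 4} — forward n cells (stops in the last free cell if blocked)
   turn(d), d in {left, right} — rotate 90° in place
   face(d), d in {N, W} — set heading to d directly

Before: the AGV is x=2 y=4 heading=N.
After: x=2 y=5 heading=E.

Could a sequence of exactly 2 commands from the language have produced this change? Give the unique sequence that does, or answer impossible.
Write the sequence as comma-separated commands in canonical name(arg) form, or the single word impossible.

move(1), turn(right)

key: cell and facing (now E) both changed — the 2 commands mix motion and turning
t0: x=2 y=4 heading=N
t=1 move(1) ⇒ x=2 y=5 heading=N
t=2 turn(right) ⇒ x=2 y=5 heading=E
no other 2-command option fits: unique.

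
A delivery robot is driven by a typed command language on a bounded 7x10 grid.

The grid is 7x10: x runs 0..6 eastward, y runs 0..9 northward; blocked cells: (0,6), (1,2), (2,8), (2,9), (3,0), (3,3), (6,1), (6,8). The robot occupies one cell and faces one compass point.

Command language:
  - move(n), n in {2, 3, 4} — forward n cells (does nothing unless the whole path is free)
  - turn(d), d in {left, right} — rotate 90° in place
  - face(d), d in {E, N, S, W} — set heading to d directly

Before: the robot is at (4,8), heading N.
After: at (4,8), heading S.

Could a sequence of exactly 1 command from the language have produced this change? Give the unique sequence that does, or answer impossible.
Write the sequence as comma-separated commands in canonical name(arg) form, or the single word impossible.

key: parked at (4,8) the whole time — nothing moves the robot
start: at (4,8), heading N
step 1 (face(S)): at (4,8), heading S
all 9 alternatives checked — unique.

face(S)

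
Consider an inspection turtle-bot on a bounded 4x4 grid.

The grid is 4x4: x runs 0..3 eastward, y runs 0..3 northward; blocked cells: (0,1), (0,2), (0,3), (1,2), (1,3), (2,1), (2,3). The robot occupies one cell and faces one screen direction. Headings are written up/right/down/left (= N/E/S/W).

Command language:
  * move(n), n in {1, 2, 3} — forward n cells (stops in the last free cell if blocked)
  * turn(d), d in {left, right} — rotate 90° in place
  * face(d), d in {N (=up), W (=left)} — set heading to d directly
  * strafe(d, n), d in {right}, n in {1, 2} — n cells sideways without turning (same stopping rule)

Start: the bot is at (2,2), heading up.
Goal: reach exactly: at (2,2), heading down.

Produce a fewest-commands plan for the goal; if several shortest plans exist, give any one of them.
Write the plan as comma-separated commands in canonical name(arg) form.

turn(left), turn(left)

t0: at (2,2), heading up
[1] after turn(left): at (2,2), heading left
[2] after turn(left): at (2,2), heading down
no 1-step plan works, so 2 is optimal.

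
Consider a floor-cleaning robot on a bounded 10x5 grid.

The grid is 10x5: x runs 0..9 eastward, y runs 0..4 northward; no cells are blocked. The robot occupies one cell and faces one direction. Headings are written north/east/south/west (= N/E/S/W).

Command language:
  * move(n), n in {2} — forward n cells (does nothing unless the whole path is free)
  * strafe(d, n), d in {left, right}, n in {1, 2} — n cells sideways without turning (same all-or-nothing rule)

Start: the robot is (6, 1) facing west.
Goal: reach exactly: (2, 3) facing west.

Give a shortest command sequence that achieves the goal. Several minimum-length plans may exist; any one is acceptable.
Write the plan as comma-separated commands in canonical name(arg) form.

initial: (6, 1) facing west
[1] after strafe(right, 2): (6, 3) facing west
[2] after move(2): (4, 3) facing west
[3] after move(2): (2, 3) facing west
minimal: 3 command(s), checked below 3.

strafe(right, 2), move(2), move(2)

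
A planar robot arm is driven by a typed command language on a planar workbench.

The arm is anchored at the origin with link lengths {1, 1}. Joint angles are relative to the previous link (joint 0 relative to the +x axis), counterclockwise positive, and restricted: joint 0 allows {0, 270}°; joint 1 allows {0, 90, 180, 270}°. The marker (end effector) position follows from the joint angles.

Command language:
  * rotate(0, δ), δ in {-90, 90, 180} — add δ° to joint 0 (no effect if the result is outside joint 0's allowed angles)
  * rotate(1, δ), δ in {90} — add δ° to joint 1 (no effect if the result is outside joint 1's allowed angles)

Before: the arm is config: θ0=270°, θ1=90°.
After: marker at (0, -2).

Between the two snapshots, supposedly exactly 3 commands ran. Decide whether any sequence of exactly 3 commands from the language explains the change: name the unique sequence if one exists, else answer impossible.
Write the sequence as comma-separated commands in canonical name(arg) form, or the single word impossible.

from: config: θ0=270°, θ1=90°
step 1 (rotate(1, 90)): config: θ0=270°, θ1=180°
step 2 (rotate(1, 90)): config: θ0=270°, θ1=270°
step 3 (rotate(1, 90)): config: θ0=270°, θ1=0°
no other 3-command option fits: unique.

rotate(1, 90), rotate(1, 90), rotate(1, 90)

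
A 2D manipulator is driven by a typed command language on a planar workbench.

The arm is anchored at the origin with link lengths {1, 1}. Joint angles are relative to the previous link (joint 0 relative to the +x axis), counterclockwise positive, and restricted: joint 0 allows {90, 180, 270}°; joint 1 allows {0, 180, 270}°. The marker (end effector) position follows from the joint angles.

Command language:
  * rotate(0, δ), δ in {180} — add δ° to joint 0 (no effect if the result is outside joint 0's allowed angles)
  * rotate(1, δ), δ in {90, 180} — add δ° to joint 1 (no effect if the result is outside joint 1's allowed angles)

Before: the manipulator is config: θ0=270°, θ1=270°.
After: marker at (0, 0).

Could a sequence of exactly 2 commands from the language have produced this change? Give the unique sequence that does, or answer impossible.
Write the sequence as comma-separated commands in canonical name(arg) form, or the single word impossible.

rotate(1, 90), rotate(1, 180)

key: order matters: swapping rotate(1, 90) and rotate(1, 180) lands elsewhere
begin: config: θ0=270°, θ1=270°
step 1 (rotate(1, 90)): config: θ0=270°, θ1=0°
step 2 (rotate(1, 180)): config: θ0=270°, θ1=180°
all 9 alternatives checked — unique.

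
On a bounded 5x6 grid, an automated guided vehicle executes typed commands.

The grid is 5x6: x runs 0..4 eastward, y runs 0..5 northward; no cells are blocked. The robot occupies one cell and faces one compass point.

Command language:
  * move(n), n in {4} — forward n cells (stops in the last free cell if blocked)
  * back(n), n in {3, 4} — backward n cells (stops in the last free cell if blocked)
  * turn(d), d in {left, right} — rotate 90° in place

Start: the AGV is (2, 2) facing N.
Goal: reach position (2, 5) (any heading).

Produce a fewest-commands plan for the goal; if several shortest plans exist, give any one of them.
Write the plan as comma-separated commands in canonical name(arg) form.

move(4)

initial: (2, 2) facing N
step 1 (move(4)): (2, 5) facing N
nothing shorter than 1 reaches the goal.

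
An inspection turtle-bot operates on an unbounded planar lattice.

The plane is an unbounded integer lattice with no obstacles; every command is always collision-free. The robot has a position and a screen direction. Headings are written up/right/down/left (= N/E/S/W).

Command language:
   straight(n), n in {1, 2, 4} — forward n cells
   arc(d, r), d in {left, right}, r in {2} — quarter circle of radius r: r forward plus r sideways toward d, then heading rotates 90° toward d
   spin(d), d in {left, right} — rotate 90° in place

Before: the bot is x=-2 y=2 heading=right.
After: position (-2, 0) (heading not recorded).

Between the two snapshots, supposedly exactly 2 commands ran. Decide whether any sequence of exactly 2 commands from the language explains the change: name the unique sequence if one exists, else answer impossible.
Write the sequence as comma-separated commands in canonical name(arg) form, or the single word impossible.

key: running straight(2) before spin(right) would end elsewhere — order is forced
from: x=-2 y=2 heading=right
1. spin(right) → x=-2 y=2 heading=down
2. straight(2) → x=-2 y=0 heading=down
uniquely the one of 49 2-step routes that fits.

spin(right), straight(2)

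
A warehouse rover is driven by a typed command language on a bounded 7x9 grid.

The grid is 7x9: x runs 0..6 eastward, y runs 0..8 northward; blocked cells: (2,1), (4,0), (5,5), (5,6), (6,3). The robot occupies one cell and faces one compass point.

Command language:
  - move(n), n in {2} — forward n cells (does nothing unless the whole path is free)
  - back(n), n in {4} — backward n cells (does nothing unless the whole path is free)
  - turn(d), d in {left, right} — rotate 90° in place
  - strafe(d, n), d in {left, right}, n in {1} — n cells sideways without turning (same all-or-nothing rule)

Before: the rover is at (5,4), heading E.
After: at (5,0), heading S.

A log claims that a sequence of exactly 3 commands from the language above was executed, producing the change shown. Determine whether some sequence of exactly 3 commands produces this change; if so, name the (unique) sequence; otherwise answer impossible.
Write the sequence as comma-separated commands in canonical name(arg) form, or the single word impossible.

turn(right), move(2), move(2)

key: cell and facing (now S) both changed — the 3 commands mix motion and turning
from: at (5,4), heading E
1. turn(right) → at (5,4), heading S
2. move(2) → at (5,2), heading S
3. move(2) → at (5,0), heading S
all 216 alternatives checked — unique.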